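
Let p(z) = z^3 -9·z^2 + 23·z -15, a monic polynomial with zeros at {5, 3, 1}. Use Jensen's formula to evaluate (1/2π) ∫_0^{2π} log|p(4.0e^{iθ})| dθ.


Zeros: 1, 3, 5; r = 4.0.
Inside |z| < r: 1, 3. Outside (|z| ≥ r): 5.
p(0) = -15, so log|p(0)| = log(15) = 2.7081.
Apply Jensen: I(r) = log|p(0)| + Σ_k log(r/|z_k|), summed over zeros inside |z| < r.
  log(r/|z_k|) for z_k = 3: log(4.0/3) = 0.2877
  log(r/|z_k|) for z_k = 1: log(4.0/1) = 1.3863
  Outside zeros (5) contribute nothing to the Jensen sum.
Sum over inside zeros: 1.6740.
I(r) = log|p(0)| + (inside sum) = 2.7081 + 1.6740 = 4.3820.
Note: since some zeros are outside |z| ≤ r, the simplified n·log(r) form does NOT apply — only the inside zeros contribute.

I(r) ≈ 4.3820.


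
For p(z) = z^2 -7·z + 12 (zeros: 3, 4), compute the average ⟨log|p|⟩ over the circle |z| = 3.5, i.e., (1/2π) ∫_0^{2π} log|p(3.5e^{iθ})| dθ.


Zeros: 3, 4; r = 3.5.
Inside |z| < r: 3. Outside (|z| ≥ r): 4.
p(0) = 12, so log|p(0)| = log(12) = 2.4849.
Apply Jensen: I(r) = log|p(0)| + Σ_k log(r/|z_k|), summed over zeros inside |z| < r.
  log(r/|z_k|) for z_k = 3: log(3.5/3) = 0.1542
  Outside zeros (4) contribute nothing to the Jensen sum.
Sum over inside zeros: 0.1542.
I(r) = log|p(0)| + (inside sum) = 2.4849 + 0.1542 = 2.6391.
Note: since some zeros are outside |z| ≤ r, the simplified n·log(r) form does NOT apply — only the inside zeros contribute.

I(r) ≈ 2.6391.


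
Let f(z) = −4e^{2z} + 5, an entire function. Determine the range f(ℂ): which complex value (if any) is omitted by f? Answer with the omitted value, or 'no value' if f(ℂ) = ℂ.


Little Picard bounds the complement of f(ℂ) to at most one point.
e^{2z} is never zero on ℂ, so -4·e^{2z} takes every value in ℂ ∖ {0}. Adding 5 shifts the range to ℂ ∖ {5}. Thus f omits exactly the value 5.

Omitted value: 5.


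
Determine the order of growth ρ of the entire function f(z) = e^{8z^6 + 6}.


|e^{8z^6 + 6}| = e^{Re(8·z^6) + 6} ≤ e^{8|z|^6 + 6} = e^{8r^6 + 6} on |z| = r, so ρ ≤ 6. Choosing z on |z|=r so that 8·z^6 is real positive (always possible by picking arg z appropriately) gives |f(z)| = e^{8r^6 + 6}, matching the bound. The additive constant 6 does not affect log log M(r) ~ 6·log r. Hence ρ = 6.
Therefore ρ = 6.

Order ρ = 6.


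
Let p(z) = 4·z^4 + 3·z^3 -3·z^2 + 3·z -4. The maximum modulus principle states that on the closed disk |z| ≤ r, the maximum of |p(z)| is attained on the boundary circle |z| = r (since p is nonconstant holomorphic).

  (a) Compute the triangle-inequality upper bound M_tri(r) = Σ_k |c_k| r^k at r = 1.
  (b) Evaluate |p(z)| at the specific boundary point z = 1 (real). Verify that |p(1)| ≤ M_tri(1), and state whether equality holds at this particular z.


Coefficients: c_0 = -4, c_1 = 3, c_2 = -3, c_3 = 3, c_4 = 4. Radius r = 1.
Part (a). Triangle bound: M_tri(r) = Σ_k |c_k| r^k
  = |-4|·1^0 + |3|·1^1 + |-3|·1^2 + |3|·1^3 + |4|·1^4
  = 4 + 3 + 3 + 3 + 4 = 17.
This bounds M(r) := max_{|z|=r} |p(z)| from above; equality holds iff all terms c_k z^k can be made to align in phase at a single z on |z|=r.
Part (b). At z = 1 (real, on the circle |z| = r):
  p(1) = (-4)·1^0 + (3)·1^1 + (-3)·1^2 + (3)·1^3 + (4)·1^4 = 3.
  |p(1)| = 3.
Check: |p(1)| = 3 ≤ 17 = M_tri(1). ✓ Equality does not hold at z = 1 (the coefficients have mixed signs, so the terms do not all align in phase there).

M_tri(1) = 17; |p(1)| = 3; equality at z=1: no.


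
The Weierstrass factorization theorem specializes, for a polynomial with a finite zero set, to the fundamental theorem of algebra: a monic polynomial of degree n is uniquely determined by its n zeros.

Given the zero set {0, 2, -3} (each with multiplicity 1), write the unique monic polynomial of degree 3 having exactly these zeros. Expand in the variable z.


The polynomial is p(z) = ∏_{α ∈ S} (z − α), where S = {0, 2, -3}.
Expanding the product yields: p(z) = z^3 + z^2 -6·z.
The resulting polynomial has degree 3 and real coefficients as required.

p(z) = z^3 + z^2 -6·z.


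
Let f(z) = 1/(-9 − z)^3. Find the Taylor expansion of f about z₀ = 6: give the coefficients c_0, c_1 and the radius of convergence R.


Let w = z − z₀, so z = z₀ + w.
Then -9 − z = -9 − (z₀ + w) = (-9 − z₀) − w = -15 − w.
f(z) = 1/(-15 − w)^3 = (1/(-15)^3) · (1 − w/(-15))^{−3}.
By the binomial series (1−u)^{−3} = Σ_{n≥0} C(n+2, 2) u^n for |u|<1, with u = w/(-15):
  c_n = C(n+2, 2) / (-15)^(n+3).
  c_0 = 1/(-15)^3 = -1/3375.
  c_1 = 3/(-15)^4 = 1/16875.
The series is valid for |w/d| < 1, i.e. |z − z₀| < |d|.
Radius of convergence: R = |-9 − z₀| = |-15| = 15 (distance from z₀ to the singularity z = -9).

c_0 = -1/3375, c_1 = 1/16875; R = 15.


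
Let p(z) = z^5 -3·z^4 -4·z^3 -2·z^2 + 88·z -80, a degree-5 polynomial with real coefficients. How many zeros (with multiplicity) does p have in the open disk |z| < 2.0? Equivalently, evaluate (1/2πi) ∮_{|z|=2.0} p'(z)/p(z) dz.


The zeros of p are: (-2 + 2i), (-2 - 2i), 1, (3 + 1i), (3 - 1i).
Their magnitudes are: 2.828, 2.828, 1, 3.162, 3.162.
Zeros with |z| < R = 2.0: 1.
Count = 1.
By the argument principle, (1/2πi) ∮_{|z|=R} p'(z)/p(z) dz equals exactly this count.

Number of zeros inside |z| < 2.0: 1.


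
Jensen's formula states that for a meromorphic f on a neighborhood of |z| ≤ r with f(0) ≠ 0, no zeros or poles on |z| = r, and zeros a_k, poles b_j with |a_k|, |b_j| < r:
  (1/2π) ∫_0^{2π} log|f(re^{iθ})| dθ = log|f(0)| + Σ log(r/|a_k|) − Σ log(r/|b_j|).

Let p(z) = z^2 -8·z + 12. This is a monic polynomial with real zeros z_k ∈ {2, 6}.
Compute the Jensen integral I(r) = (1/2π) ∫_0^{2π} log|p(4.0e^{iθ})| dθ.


Zeros: 2, 6; r = 4.0.
Inside |z| < r: 2. Outside (|z| ≥ r): 6.
p(0) = 12, so log|p(0)| = log(12) = 2.4849.
Apply Jensen: I(r) = log|p(0)| + Σ_k log(r/|z_k|), summed over zeros inside |z| < r.
  log(r/|z_k|) for z_k = 2: log(4.0/2) = 0.6931
  Outside zeros (6) contribute nothing to the Jensen sum.
Sum over inside zeros: 0.6931.
I(r) = log|p(0)| + (inside sum) = 2.4849 + 0.6931 = 3.1781.
Note: since some zeros are outside |z| ≤ r, the simplified n·log(r) form does NOT apply — only the inside zeros contribute.

I(r) ≈ 3.1781.


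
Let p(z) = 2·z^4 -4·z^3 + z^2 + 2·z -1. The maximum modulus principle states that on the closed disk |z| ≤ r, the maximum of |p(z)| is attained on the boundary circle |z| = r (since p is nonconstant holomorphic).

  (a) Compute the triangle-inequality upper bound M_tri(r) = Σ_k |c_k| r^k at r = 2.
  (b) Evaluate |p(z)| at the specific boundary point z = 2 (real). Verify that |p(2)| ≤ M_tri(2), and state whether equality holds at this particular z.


Coefficients: c_0 = -1, c_1 = 2, c_2 = 1, c_3 = -4, c_4 = 2. Radius r = 2.
Part (a). Triangle bound: M_tri(r) = Σ_k |c_k| r^k
  = |-1|·2^0 + |2|·2^1 + |1|·2^2 + |-4|·2^3 + |2|·2^4
  = 1 + 4 + 4 + 32 + 32 = 73.
This bounds M(r) := max_{|z|=r} |p(z)| from above; equality holds iff all terms c_k z^k can be made to align in phase at a single z on |z|=r.
Part (b). At z = 2 (real, on the circle |z| = r):
  p(2) = (-1)·2^0 + (2)·2^1 + (1)·2^2 + (-4)·2^3 + (2)·2^4 = 7.
  |p(2)| = 7.
Check: |p(2)| = 7 ≤ 73 = M_tri(2). ✓ Equality does not hold at z = 2 (the coefficients have mixed signs, so the terms do not all align in phase there).

M_tri(2) = 73; |p(2)| = 7; equality at z=2: no.


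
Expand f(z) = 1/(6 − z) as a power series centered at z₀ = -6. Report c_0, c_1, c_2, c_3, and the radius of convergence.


Let w = z − z₀, so z = z₀ + w.
Then 6 − z = 6 − (z₀ + w) = (6 − z₀) − w = 12 − w.
f(z) = 1/(12 − w) = (1/(12)) · 1/(1 − w/(12)) = Σ_{n≥0} w^n / (12)^(n+1).
So c_n = 1/(12)^(n+1):
  c_0 = 1/(12)^1 = 1/12.
  c_1 = 1/(12)^2 = 1/144.
  c_2 = 1/(12)^3 = 1/1728.
  c_3 = 1/(12)^4 = 1/20736.
The series is valid for |w/d| < 1, i.e. |z − z₀| < |d|.
Radius of convergence: R = |6 − z₀| = |12| = 12 (distance from z₀ to the singularity z = 6).

c_0 = 1/12, c_1 = 1/144, c_2 = 1/1728, c_3 = 1/20736; R = 12.


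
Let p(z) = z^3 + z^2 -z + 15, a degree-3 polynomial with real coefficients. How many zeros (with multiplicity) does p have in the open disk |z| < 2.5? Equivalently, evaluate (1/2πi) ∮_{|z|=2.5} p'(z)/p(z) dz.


The zeros of p are: -3, (1 + 2i), (1 - 2i).
Their magnitudes are: 3, 2.236, 2.236.
Zeros with |z| < R = 2.5: (1 + 2i), (1 - 2i).
Count = 2.
By the argument principle, (1/2πi) ∮_{|z|=R} p'(z)/p(z) dz equals exactly this count.

Number of zeros inside |z| < 2.5: 2.


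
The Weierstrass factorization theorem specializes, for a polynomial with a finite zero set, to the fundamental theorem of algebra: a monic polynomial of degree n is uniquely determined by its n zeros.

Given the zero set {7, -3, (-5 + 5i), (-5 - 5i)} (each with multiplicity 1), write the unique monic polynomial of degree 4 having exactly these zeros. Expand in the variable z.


The polynomial is p(z) = ∏_{α ∈ S} (z − α), where S = {7, -3, (-5 + 5i), (-5 - 5i)}.
Expanding the product yields: p(z) = z^4 + 6·z^3 -11·z^2 -410·z -1050.
Note conjugate pairs combine to real quadratics: (z − (-5+5i))(z − (-5−5i)) = z² + 10z + 50.
The resulting polynomial has degree 4 and real coefficients as required.

p(z) = z^4 + 6·z^3 -11·z^2 -410·z -1050.


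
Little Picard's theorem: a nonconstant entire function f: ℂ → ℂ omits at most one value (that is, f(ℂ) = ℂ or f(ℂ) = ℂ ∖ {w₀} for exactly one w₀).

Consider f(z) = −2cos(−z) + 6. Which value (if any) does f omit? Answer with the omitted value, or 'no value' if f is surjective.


Little Picard bounds the complement of f(ℂ) to at most one point.
cos is entire and surjective onto ℂ: for every w ∈ ℂ, cos(ζ) = w has a solution ζ ∈ ℂ (e.g., via the complex inverse arccos). With ζ = −z this gives z = ζ/(-1). Then -2·cos(−z) takes every value in -2·ℂ = ℂ, and adding 6 is a bijection of ℂ. So f is surjective and omits no value. (Note: only on the real line is cos bounded by [−1, 1].)

Omitted value: no value.


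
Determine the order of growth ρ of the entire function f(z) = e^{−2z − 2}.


|e^{−2z − 2}| = e^{Re(-2·z) + -2} ≤ e^{2|z|^1 + -2} = e^{2r^1 + -2} on |z| = r, so ρ ≤ 1. Choosing z on |z|=r so that -2·z is real positive (always possible by picking arg z appropriately) gives |f(z)| = e^{2r^1 + -2}, matching the bound. The additive constant -2 does not affect log log M(r) ~ 1·log r. Hence ρ = 1.
Therefore ρ = 1.

Order ρ = 1.


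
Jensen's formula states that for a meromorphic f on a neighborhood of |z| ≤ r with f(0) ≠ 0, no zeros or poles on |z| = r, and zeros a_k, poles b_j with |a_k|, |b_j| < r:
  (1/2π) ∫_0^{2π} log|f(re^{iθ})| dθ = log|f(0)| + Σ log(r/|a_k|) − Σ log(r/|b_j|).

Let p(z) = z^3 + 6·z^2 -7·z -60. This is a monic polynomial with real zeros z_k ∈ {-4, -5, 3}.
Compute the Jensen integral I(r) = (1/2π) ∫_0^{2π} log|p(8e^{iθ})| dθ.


Zeros: -5, -4, 3; r = 8.
Inside |z| < r: -5, -4, 3. Outside (|z| ≥ r): ∅.
p(0) = -60, so log|p(0)| = log(60) = 4.0943.
Apply Jensen: I(r) = log|p(0)| + Σ_k log(r/|z_k|), summed over zeros inside |z| < r.
  log(r/|z_k|) for z_k = -4: log(8/4) = 0.6931
  log(r/|z_k|) for z_k = -5: log(8/5) = 0.4700
  log(r/|z_k|) for z_k = 3: log(8/3) = 0.9808
Sum over inside zeros: 2.1440.
I(r) = log|p(0)| + (inside sum) = 4.0943 + 2.1440 = 6.2383.
Closed form (all zeros inside, monic): I(r) = n·log(r) = 3·log(8) = 6.2383. ✓

I(r) ≈ 6.2383.


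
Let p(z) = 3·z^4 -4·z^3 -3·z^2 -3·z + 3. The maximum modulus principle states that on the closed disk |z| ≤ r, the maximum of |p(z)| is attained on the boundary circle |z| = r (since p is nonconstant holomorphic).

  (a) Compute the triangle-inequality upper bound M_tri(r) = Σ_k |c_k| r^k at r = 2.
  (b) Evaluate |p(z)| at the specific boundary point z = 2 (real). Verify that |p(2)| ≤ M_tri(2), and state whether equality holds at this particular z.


Coefficients: c_0 = 3, c_1 = -3, c_2 = -3, c_3 = -4, c_4 = 3. Radius r = 2.
Part (a). Triangle bound: M_tri(r) = Σ_k |c_k| r^k
  = |3|·2^0 + |-3|·2^1 + |-3|·2^2 + |-4|·2^3 + |3|·2^4
  = 3 + 6 + 12 + 32 + 48 = 101.
This bounds M(r) := max_{|z|=r} |p(z)| from above; equality holds iff all terms c_k z^k can be made to align in phase at a single z on |z|=r.
Part (b). At z = 2 (real, on the circle |z| = r):
  p(2) = (3)·2^0 + (-3)·2^1 + (-3)·2^2 + (-4)·2^3 + (3)·2^4 = 1.
  |p(2)| = 1.
Check: |p(2)| = 1 ≤ 101 = M_tri(2). ✓ Equality does not hold at z = 2 (the coefficients have mixed signs, so the terms do not all align in phase there).

M_tri(2) = 101; |p(2)| = 1; equality at z=2: no.


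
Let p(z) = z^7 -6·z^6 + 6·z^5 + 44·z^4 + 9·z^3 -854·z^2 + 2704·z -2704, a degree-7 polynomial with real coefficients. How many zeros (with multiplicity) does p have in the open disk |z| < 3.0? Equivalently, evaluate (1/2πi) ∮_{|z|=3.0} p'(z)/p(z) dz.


The zeros of p are: (3 + 2i), (3 - 2i), (2 + 2i), (2 - 2i), 2, (-3 + 2i), (-3 - 2i).
Their magnitudes are: 3.606, 3.606, 2.828, 2.828, 2, 3.606, 3.606.
Zeros with |z| < R = 3.0: (2 + 2i), (2 - 2i), 2.
Count = 3.
By the argument principle, (1/2πi) ∮_{|z|=R} p'(z)/p(z) dz equals exactly this count.

Number of zeros inside |z| < 3.0: 3.


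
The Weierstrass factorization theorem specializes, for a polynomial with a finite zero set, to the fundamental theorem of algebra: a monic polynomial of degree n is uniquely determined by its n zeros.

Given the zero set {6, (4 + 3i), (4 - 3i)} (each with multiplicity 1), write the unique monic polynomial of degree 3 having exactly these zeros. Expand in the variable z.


The polynomial is p(z) = ∏_{α ∈ S} (z − α), where S = {6, (4 + 3i), (4 - 3i)}.
Expanding the product yields: p(z) = z^3 -14·z^2 + 73·z -150.
Note conjugate pairs combine to real quadratics: (z − (4+3i))(z − (4−3i)) = z² − 8z + 25.
The resulting polynomial has degree 3 and real coefficients as required.

p(z) = z^3 -14·z^2 + 73·z -150.


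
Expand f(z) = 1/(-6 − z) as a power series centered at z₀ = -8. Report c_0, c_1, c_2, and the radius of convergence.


Let w = z − z₀, so z = z₀ + w.
Then -6 − z = -6 − (z₀ + w) = (-6 − z₀) − w = 2 − w.
f(z) = 1/(2 − w) = (1/(2)) · 1/(1 − w/(2)) = Σ_{n≥0} w^n / (2)^(n+1).
So c_n = 1/(2)^(n+1):
  c_0 = 1/(2)^1 = 1/2.
  c_1 = 1/(2)^2 = 1/4.
  c_2 = 1/(2)^3 = 1/8.
The series is valid for |w/d| < 1, i.e. |z − z₀| < |d|.
Radius of convergence: R = |-6 − z₀| = |2| = 2 (distance from z₀ to the singularity z = -6).

c_0 = 1/2, c_1 = 1/4, c_2 = 1/8; R = 2.


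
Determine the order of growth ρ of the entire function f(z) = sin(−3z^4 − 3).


Write sin(w) = (e^{iw} ± e^{−iw})/(2 or 2i), so |sin(w)| ≤ e^{|w|}. With w = −3z^4 − 3, |w| ≤ 3r^4 + 3 on |z|=r, giving M(r) ≤ e^{3r^4 + 3} and ρ ≤ 4. For the lower bound, choose z on |z|=r with -3z^4 purely imaginary of modulus 3r^4; then |sin(−3z^4 − 3)| grows like e^{3r^4}/2, so ρ ≥ 4. Hence ρ = 4.
Therefore ρ = 4.

Order ρ = 4.


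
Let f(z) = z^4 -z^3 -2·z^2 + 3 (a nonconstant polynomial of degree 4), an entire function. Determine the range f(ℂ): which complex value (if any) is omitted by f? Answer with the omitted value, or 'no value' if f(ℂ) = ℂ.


Little Picard bounds the complement of f(ℂ) to at most one point.
For every w ∈ ℂ, the equation p(z) − w = 0 is a nonconstant polynomial in z and hence has at least one root by the fundamental theorem of algebra. So p is surjective onto ℂ, omitting no value.

Omitted value: no value.


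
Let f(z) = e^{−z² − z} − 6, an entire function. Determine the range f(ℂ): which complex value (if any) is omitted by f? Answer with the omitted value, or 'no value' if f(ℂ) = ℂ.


Little Picard bounds the complement of f(ℂ) to at most one point.
The exponent g(z) = −z² − z is a nonconstant polynomial, hence surjective onto ℂ. So e^{g(z)} takes every value in {e^w : w ∈ ℂ} = ℂ ∖ {0}. Adding -6 shifts the range to ℂ ∖ {-6}. f omits exactly -6.

Omitted value: -6.


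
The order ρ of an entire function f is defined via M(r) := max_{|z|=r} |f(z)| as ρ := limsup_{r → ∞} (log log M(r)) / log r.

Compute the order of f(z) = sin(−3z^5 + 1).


Write sin(w) = (e^{iw} ± e^{−iw})/(2 or 2i), so |sin(w)| ≤ e^{|w|}. With w = −3z^5 + 1, |w| ≤ 3r^5 + 1 on |z|=r, giving M(r) ≤ e^{3r^5 + 1} and ρ ≤ 5. For the lower bound, choose z on |z|=r with -3z^5 purely imaginary of modulus 3r^5; then |sin(−3z^5 + 1)| grows like e^{3r^5}/2, so ρ ≥ 5. Hence ρ = 5.
Therefore ρ = 5.

Order ρ = 5.


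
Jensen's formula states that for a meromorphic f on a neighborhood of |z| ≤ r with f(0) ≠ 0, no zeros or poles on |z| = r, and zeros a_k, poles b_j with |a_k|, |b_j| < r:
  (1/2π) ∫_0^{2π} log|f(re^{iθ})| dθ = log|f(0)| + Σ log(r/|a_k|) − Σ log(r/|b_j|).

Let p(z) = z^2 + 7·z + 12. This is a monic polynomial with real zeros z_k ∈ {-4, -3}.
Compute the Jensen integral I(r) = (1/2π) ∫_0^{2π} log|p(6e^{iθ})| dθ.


Zeros: -4, -3; r = 6.
Inside |z| < r: -4, -3. Outside (|z| ≥ r): ∅.
p(0) = 12, so log|p(0)| = log(12) = 2.4849.
Apply Jensen: I(r) = log|p(0)| + Σ_k log(r/|z_k|), summed over zeros inside |z| < r.
  log(r/|z_k|) for z_k = -4: log(6/4) = 0.4055
  log(r/|z_k|) for z_k = -3: log(6/3) = 0.6931
Sum over inside zeros: 1.0986.
I(r) = log|p(0)| + (inside sum) = 2.4849 + 1.0986 = 3.5835.
Closed form (all zeros inside, monic): I(r) = n·log(r) = 2·log(6) = 3.5835. ✓

I(r) ≈ 3.5835.


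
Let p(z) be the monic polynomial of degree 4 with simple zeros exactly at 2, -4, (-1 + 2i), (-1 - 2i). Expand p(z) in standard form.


The polynomial is p(z) = ∏_{α ∈ S} (z − α), where S = {2, -4, (-1 + 2i), (-1 - 2i)}.
Expanding the product yields: p(z) = z^4 + 4·z^3 + z^2 -6·z -40.
Note conjugate pairs combine to real quadratics: (z − (-1+2i))(z − (-1−2i)) = z² + 2z + 5.
The resulting polynomial has degree 4 and real coefficients as required.

p(z) = z^4 + 4·z^3 + z^2 -6·z -40.


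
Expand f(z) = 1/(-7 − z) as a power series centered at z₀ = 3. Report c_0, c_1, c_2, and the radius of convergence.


Let w = z − z₀, so z = z₀ + w.
Then -7 − z = -7 − (z₀ + w) = (-7 − z₀) − w = -10 − w.
f(z) = 1/(-10 − w) = (1/(-10)) · 1/(1 − w/(-10)) = Σ_{n≥0} w^n / (-10)^(n+1).
So c_n = 1/(-10)^(n+1):
  c_0 = 1/(-10)^1 = -1/10.
  c_1 = 1/(-10)^2 = 1/100.
  c_2 = 1/(-10)^3 = -1/1000.
The series is valid for |w/d| < 1, i.e. |z − z₀| < |d|.
Radius of convergence: R = |-7 − z₀| = |-10| = 10 (distance from z₀ to the singularity z = -7).

c_0 = -1/10, c_1 = 1/100, c_2 = -1/1000; R = 10.


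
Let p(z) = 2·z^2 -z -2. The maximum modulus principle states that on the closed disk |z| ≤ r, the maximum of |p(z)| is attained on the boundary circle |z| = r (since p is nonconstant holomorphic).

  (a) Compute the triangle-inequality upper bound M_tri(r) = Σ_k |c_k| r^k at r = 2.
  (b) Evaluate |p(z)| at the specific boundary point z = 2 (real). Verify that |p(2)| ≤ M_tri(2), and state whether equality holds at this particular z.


Coefficients: c_0 = -2, c_1 = -1, c_2 = 2. Radius r = 2.
Part (a). Triangle bound: M_tri(r) = Σ_k |c_k| r^k
  = |-2|·2^0 + |-1|·2^1 + |2|·2^2
  = 2 + 2 + 8 = 12.
This bounds M(r) := max_{|z|=r} |p(z)| from above; equality holds iff all terms c_k z^k can be made to align in phase at a single z on |z|=r.
Part (b). At z = 2 (real, on the circle |z| = r):
  p(2) = (-2)·2^0 + (-1)·2^1 + (2)·2^2 = 4.
  |p(2)| = 4.
Check: |p(2)| = 4 ≤ 12 = M_tri(2). ✓ Equality does not hold at z = 2 (the coefficients have mixed signs, so the terms do not all align in phase there).

M_tri(2) = 12; |p(2)| = 4; equality at z=2: no.


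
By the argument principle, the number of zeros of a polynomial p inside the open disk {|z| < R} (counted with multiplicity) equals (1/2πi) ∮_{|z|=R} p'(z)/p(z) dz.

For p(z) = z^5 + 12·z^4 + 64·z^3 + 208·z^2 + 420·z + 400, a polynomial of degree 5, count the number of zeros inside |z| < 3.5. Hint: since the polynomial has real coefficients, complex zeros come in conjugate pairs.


The zeros of p are: -4, (-3 + 1i), (-3 - 1i), (-1 + 3i), (-1 - 3i).
Their magnitudes are: 4, 3.162, 3.162, 3.162, 3.162.
Zeros with |z| < R = 3.5: (-3 + 1i), (-3 - 1i), (-1 + 3i), (-1 - 3i).
Count = 4.
By the argument principle, (1/2πi) ∮_{|z|=R} p'(z)/p(z) dz equals exactly this count.

Number of zeros inside |z| < 3.5: 4.


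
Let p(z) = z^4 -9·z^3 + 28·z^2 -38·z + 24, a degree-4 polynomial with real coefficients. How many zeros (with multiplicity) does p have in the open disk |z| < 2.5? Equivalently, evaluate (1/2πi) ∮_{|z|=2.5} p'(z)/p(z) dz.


The zeros of p are: 4, (1 + 1i), (1 - 1i), 3.
Their magnitudes are: 4, 1.414, 1.414, 3.
Zeros with |z| < R = 2.5: (1 + 1i), (1 - 1i).
Count = 2.
By the argument principle, (1/2πi) ∮_{|z|=R} p'(z)/p(z) dz equals exactly this count.

Number of zeros inside |z| < 2.5: 2.


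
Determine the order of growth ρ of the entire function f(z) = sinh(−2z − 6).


sinh(w) is a linear combination of e^{iw} and e^{−iw} (or e^w, e^{−w} in the hyperbolic case), so |sinh(w)| ≤ e^{|w|}. With w = −2z − 6, |w| ≤ 2|z| + 6 = 2r + 6 on |z| = r, giving M(r) ≤ e^{2r + 6}, so ρ ≤ 1. On a suitable ray (z = it for sin/cos; z = t for sinh/cosh, t real → ∞), |sinh(−2z − 6)| grows like e^{2|t|}/2, so ρ ≥ 1. Hence ρ = 1.
Therefore ρ = 1.

Order ρ = 1.


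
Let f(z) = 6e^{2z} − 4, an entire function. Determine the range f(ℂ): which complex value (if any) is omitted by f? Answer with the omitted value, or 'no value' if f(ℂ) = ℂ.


Little Picard bounds the complement of f(ℂ) to at most one point.
e^{2z} is never zero on ℂ, so 6·e^{2z} takes every value in ℂ ∖ {0}. Adding -4 shifts the range to ℂ ∖ {-4}. Thus f omits exactly the value -4.

Omitted value: -4.


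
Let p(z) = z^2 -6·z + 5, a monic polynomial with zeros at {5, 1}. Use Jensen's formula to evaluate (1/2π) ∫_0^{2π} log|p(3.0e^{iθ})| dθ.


Zeros: 1, 5; r = 3.0.
Inside |z| < r: 1. Outside (|z| ≥ r): 5.
p(0) = 5, so log|p(0)| = log(5) = 1.6094.
Apply Jensen: I(r) = log|p(0)| + Σ_k log(r/|z_k|), summed over zeros inside |z| < r.
  log(r/|z_k|) for z_k = 1: log(3.0/1) = 1.0986
  Outside zeros (5) contribute nothing to the Jensen sum.
Sum over inside zeros: 1.0986.
I(r) = log|p(0)| + (inside sum) = 1.6094 + 1.0986 = 2.7081.
Note: since some zeros are outside |z| ≤ r, the simplified n·log(r) form does NOT apply — only the inside zeros contribute.

I(r) ≈ 2.7081.


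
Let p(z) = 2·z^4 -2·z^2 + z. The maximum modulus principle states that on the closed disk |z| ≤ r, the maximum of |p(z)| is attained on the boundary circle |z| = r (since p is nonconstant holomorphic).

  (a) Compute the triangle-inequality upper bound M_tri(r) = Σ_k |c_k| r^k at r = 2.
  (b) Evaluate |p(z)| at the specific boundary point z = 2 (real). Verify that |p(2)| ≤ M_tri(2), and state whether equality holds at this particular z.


Coefficients: c_0 = 0, c_1 = 1, c_2 = -2, c_3 = 0, c_4 = 2. Radius r = 2.
Part (a). Triangle bound: M_tri(r) = Σ_k |c_k| r^k
  = |0|·2^0 + |1|·2^1 + |-2|·2^2 + |0|·2^3 + |2|·2^4
  = 0 + 2 + 8 + 0 + 32 = 42.
This bounds M(r) := max_{|z|=r} |p(z)| from above; equality holds iff all terms c_k z^k can be made to align in phase at a single z on |z|=r.
Part (b). At z = 2 (real, on the circle |z| = r):
  p(2) = (0)·2^0 + (1)·2^1 + (-2)·2^2 + (0)·2^3 + (2)·2^4 = 26.
  |p(2)| = 26.
Check: |p(2)| = 26 ≤ 42 = M_tri(2). ✓ Equality does not hold at z = 2 (the coefficients have mixed signs, so the terms do not all align in phase there).

M_tri(2) = 42; |p(2)| = 26; equality at z=2: no.


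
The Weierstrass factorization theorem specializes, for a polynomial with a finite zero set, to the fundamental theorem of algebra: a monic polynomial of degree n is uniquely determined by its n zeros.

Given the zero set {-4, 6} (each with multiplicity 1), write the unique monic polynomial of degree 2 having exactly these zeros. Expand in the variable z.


The polynomial is p(z) = ∏_{α ∈ S} (z − α), where S = {-4, 6}.
Expanding the product yields: p(z) = z^2 -2·z -24.
The resulting polynomial has degree 2 and real coefficients as required.

p(z) = z^2 -2·z -24.


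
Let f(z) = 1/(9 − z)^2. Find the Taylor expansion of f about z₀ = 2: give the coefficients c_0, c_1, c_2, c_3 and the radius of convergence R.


Let w = z − z₀, so z = z₀ + w.
Then 9 − z = 9 − (z₀ + w) = (9 − z₀) − w = 7 − w.
f(z) = 1/(7 − w)^2 = (1/(7)^2) · (1 − w/(7))^{−2}.
By the binomial series (1−u)^{−2} = Σ_{n≥0} C(n+1, 1) u^n for |u|<1, with u = w/(7):
  c_n = C(n+1, 1) / (7)^(n+2).
  c_0 = 1/(7)^2 = 1/49.
  c_1 = 2/(7)^3 = 2/343.
  c_2 = 3/(7)^4 = 3/2401.
  c_3 = 4/(7)^5 = 4/16807.
The series is valid for |w/d| < 1, i.e. |z − z₀| < |d|.
Radius of convergence: R = |9 − z₀| = |7| = 7 (distance from z₀ to the singularity z = 9).

c_0 = 1/49, c_1 = 2/343, c_2 = 3/2401, c_3 = 4/16807; R = 7.


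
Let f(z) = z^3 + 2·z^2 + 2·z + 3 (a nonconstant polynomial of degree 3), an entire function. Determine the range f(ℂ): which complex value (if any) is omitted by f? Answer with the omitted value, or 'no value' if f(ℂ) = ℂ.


Little Picard bounds the complement of f(ℂ) to at most one point.
For every w ∈ ℂ, the equation p(z) − w = 0 is a nonconstant polynomial in z and hence has at least one root by the fundamental theorem of algebra. So p is surjective onto ℂ, omitting no value.

Omitted value: no value.


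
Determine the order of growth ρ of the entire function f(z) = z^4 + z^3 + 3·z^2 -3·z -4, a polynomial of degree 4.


|f(z)| ≤ Σ|c_k|·r^k = O(r^4) as r → ∞. Polynomial growth is O(e^{r^ε}) for every ε > 0 (since r^4/e^{r^ε} → 0), so ρ ≤ ε for all ε > 0, i.e. ρ = 0. Every nonconstant polynomial has order 0.
Therefore ρ = 0.

Order ρ = 0.


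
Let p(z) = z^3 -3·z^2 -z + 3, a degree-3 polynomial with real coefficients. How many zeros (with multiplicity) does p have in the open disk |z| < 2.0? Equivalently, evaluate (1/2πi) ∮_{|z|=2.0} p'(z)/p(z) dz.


The zeros of p are: 3, 1, -1.
Their magnitudes are: 3, 1, 1.
Zeros with |z| < R = 2.0: 1, -1.
Count = 2.
By the argument principle, (1/2πi) ∮_{|z|=R} p'(z)/p(z) dz equals exactly this count.

Number of zeros inside |z| < 2.0: 2.


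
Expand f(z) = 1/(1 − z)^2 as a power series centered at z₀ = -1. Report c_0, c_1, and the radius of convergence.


Let w = z − z₀, so z = z₀ + w.
Then 1 − z = 1 − (z₀ + w) = (1 − z₀) − w = 2 − w.
f(z) = 1/(2 − w)^2 = (1/(2)^2) · (1 − w/(2))^{−2}.
By the binomial series (1−u)^{−2} = Σ_{n≥0} C(n+1, 1) u^n for |u|<1, with u = w/(2):
  c_n = C(n+1, 1) / (2)^(n+2).
  c_0 = 1/(2)^2 = 1/4.
  c_1 = 2/(2)^3 = 1/4.
The series is valid for |w/d| < 1, i.e. |z − z₀| < |d|.
Radius of convergence: R = |1 − z₀| = |2| = 2 (distance from z₀ to the singularity z = 1).

c_0 = 1/4, c_1 = 1/4; R = 2.


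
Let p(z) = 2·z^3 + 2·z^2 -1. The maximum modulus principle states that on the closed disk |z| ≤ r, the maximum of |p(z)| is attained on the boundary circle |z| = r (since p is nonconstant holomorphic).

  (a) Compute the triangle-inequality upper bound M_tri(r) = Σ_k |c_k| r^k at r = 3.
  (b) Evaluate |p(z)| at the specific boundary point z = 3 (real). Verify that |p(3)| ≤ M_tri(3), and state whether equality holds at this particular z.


Coefficients: c_0 = -1, c_1 = 0, c_2 = 2, c_3 = 2. Radius r = 3.
Part (a). Triangle bound: M_tri(r) = Σ_k |c_k| r^k
  = |-1|·3^0 + |0|·3^1 + |2|·3^2 + |2|·3^3
  = 1 + 0 + 18 + 54 = 73.
This bounds M(r) := max_{|z|=r} |p(z)| from above; equality holds iff all terms c_k z^k can be made to align in phase at a single z on |z|=r.
Part (b). At z = 3 (real, on the circle |z| = r):
  p(3) = (-1)·3^0 + (0)·3^1 + (2)·3^2 + (2)·3^3 = 71.
  |p(3)| = 71.
Check: |p(3)| = 71 ≤ 73 = M_tri(3). ✓ Equality does not hold at z = 3 (the coefficients have mixed signs, so the terms do not all align in phase there).

M_tri(3) = 73; |p(3)| = 71; equality at z=3: no.


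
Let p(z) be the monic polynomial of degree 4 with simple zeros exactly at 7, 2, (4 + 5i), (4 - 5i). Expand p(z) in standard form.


The polynomial is p(z) = ∏_{α ∈ S} (z − α), where S = {7, 2, (4 + 5i), (4 - 5i)}.
Expanding the product yields: p(z) = z^4 -17·z^3 + 127·z^2 -481·z + 574.
Note conjugate pairs combine to real quadratics: (z − (4+5i))(z − (4−5i)) = z² − 8z + 41.
The resulting polynomial has degree 4 and real coefficients as required.

p(z) = z^4 -17·z^3 + 127·z^2 -481·z + 574.


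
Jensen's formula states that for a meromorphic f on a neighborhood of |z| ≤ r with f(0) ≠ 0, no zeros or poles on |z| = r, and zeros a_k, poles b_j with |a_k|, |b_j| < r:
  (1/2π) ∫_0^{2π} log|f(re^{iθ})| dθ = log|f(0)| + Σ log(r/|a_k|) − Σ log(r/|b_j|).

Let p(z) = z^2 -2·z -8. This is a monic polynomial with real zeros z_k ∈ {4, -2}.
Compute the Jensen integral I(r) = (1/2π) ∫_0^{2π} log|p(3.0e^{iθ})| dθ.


Zeros: -2, 4; r = 3.0.
Inside |z| < r: -2. Outside (|z| ≥ r): 4.
p(0) = -8, so log|p(0)| = log(8) = 2.0794.
Apply Jensen: I(r) = log|p(0)| + Σ_k log(r/|z_k|), summed over zeros inside |z| < r.
  log(r/|z_k|) for z_k = -2: log(3.0/2) = 0.4055
  Outside zeros (4) contribute nothing to the Jensen sum.
Sum over inside zeros: 0.4055.
I(r) = log|p(0)| + (inside sum) = 2.0794 + 0.4055 = 2.4849.
Note: since some zeros are outside |z| ≤ r, the simplified n·log(r) form does NOT apply — only the inside zeros contribute.

I(r) ≈ 2.4849.


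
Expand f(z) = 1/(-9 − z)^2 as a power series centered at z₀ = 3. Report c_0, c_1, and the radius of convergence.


Let w = z − z₀, so z = z₀ + w.
Then -9 − z = -9 − (z₀ + w) = (-9 − z₀) − w = -12 − w.
f(z) = 1/(-12 − w)^2 = (1/(-12)^2) · (1 − w/(-12))^{−2}.
By the binomial series (1−u)^{−2} = Σ_{n≥0} C(n+1, 1) u^n for |u|<1, with u = w/(-12):
  c_n = C(n+1, 1) / (-12)^(n+2).
  c_0 = 1/(-12)^2 = 1/144.
  c_1 = 2/(-12)^3 = -1/864.
The series is valid for |w/d| < 1, i.e. |z − z₀| < |d|.
Radius of convergence: R = |-9 − z₀| = |-12| = 12 (distance from z₀ to the singularity z = -9).

c_0 = 1/144, c_1 = -1/864; R = 12.


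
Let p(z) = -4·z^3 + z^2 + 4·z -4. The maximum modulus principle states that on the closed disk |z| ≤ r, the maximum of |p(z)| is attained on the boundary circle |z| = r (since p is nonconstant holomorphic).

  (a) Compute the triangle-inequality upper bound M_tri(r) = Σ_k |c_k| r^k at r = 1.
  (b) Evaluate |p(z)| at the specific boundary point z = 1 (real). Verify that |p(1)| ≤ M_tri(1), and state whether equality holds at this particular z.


Coefficients: c_0 = -4, c_1 = 4, c_2 = 1, c_3 = -4. Radius r = 1.
Part (a). Triangle bound: M_tri(r) = Σ_k |c_k| r^k
  = |-4|·1^0 + |4|·1^1 + |1|·1^2 + |-4|·1^3
  = 4 + 4 + 1 + 4 = 13.
This bounds M(r) := max_{|z|=r} |p(z)| from above; equality holds iff all terms c_k z^k can be made to align in phase at a single z on |z|=r.
Part (b). At z = 1 (real, on the circle |z| = r):
  p(1) = (-4)·1^0 + (4)·1^1 + (1)·1^2 + (-4)·1^3 = -3.
  |p(1)| = 3.
Check: |p(1)| = 3 ≤ 13 = M_tri(1). ✓ Equality does not hold at z = 1 (the coefficients have mixed signs, so the terms do not all align in phase there).

M_tri(1) = 13; |p(1)| = 3; equality at z=1: no.


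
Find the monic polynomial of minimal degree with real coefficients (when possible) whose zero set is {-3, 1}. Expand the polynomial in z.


The polynomial is p(z) = ∏_{α ∈ S} (z − α), where S = {-3, 1}.
Expanding the product yields: p(z) = z^2 + 2·z -3.
The resulting polynomial has degree 2 and real coefficients as required.

p(z) = z^2 + 2·z -3.


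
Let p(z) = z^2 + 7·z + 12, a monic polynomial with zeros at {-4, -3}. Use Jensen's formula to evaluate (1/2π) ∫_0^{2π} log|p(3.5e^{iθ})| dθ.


Zeros: -4, -3; r = 3.5.
Inside |z| < r: -3. Outside (|z| ≥ r): -4.
p(0) = 12, so log|p(0)| = log(12) = 2.4849.
Apply Jensen: I(r) = log|p(0)| + Σ_k log(r/|z_k|), summed over zeros inside |z| < r.
  log(r/|z_k|) for z_k = -3: log(3.5/3) = 0.1542
  Outside zeros (-4) contribute nothing to the Jensen sum.
Sum over inside zeros: 0.1542.
I(r) = log|p(0)| + (inside sum) = 2.4849 + 0.1542 = 2.6391.
Note: since some zeros are outside |z| ≤ r, the simplified n·log(r) form does NOT apply — only the inside zeros contribute.

I(r) ≈ 2.6391.


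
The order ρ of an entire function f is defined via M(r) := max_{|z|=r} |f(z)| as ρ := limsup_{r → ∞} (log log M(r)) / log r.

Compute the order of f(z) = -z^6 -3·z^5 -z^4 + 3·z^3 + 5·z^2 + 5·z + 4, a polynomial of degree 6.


|f(z)| ≤ Σ|c_k|·r^k = O(r^6) as r → ∞. Polynomial growth is O(e^{r^ε}) for every ε > 0 (since r^6/e^{r^ε} → 0), so ρ ≤ ε for all ε > 0, i.e. ρ = 0. Every nonconstant polynomial has order 0.
Therefore ρ = 0.

Order ρ = 0.


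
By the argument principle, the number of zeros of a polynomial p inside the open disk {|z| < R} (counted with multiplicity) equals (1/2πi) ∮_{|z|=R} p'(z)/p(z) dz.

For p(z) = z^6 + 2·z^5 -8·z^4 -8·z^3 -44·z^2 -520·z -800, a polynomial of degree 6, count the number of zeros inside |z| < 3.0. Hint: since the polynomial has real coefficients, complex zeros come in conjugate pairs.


The zeros of p are: (1 + 3i), (1 - 3i), (-3 + 1i), (-3 - 1i), 4, -2.
Their magnitudes are: 3.162, 3.162, 3.162, 3.162, 4, 2.
Zeros with |z| < R = 3.0: -2.
Count = 1.
By the argument principle, (1/2πi) ∮_{|z|=R} p'(z)/p(z) dz equals exactly this count.

Number of zeros inside |z| < 3.0: 1.


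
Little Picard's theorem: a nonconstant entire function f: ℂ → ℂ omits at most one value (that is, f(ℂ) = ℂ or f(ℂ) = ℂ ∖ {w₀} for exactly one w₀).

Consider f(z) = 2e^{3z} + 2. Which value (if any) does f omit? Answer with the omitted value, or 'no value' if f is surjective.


Little Picard bounds the complement of f(ℂ) to at most one point.
e^{3z} is never zero on ℂ, so 2·e^{3z} takes every value in ℂ ∖ {0}. Adding 2 shifts the range to ℂ ∖ {2}. Thus f omits exactly the value 2.

Omitted value: 2.


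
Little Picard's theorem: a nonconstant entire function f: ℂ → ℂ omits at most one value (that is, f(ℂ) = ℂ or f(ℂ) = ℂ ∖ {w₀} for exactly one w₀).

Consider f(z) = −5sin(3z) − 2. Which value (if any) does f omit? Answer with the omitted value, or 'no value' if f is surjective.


Little Picard bounds the complement of f(ℂ) to at most one point.
sin is entire and surjective onto ℂ: for every w ∈ ℂ, sin(ζ) = w has a solution ζ ∈ ℂ (e.g., via the complex inverse arcsin). With ζ = 3z this gives z = ζ/(3). Then -5·sin(3z) takes every value in -5·ℂ = ℂ, and adding -2 is a bijection of ℂ. So f is surjective and omits no value. (Note: only on the real line is sin bounded by [−1, 1].)

Omitted value: no value.


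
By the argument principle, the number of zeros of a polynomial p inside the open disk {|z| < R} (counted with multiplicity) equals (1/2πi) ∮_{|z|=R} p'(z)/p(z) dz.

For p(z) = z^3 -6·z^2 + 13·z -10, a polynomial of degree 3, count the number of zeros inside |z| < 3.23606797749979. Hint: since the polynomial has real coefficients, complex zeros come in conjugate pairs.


The zeros of p are: (2 + 1i), (2 - 1i), 2.
Their magnitudes are: 2.236, 2.236, 2.
Zeros with |z| < R = 3.23606797749979: (2 + 1i), (2 - 1i), 2.
Count = 3.
By the argument principle, (1/2πi) ∮_{|z|=R} p'(z)/p(z) dz equals exactly this count.

Number of zeros inside |z| < 3.23606797749979: 3.


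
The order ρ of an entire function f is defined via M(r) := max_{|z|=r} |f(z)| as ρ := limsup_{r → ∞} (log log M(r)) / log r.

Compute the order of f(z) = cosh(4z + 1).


cosh(w) is a linear combination of e^{iw} and e^{−iw} (or e^w, e^{−w} in the hyperbolic case), so |cosh(w)| ≤ e^{|w|}. With w = 4z + 1, |w| ≤ 4|z| + 1 = 4r + 1 on |z| = r, giving M(r) ≤ e^{4r + 1}, so ρ ≤ 1. On a suitable ray (z = it for sin/cos; z = t for sinh/cosh, t real → ∞), |cosh(4z + 1)| grows like e^{4|t|}/2, so ρ ≥ 1. Hence ρ = 1.
Therefore ρ = 1.

Order ρ = 1.


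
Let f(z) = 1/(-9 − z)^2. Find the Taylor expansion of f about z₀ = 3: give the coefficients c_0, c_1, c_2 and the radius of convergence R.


Let w = z − z₀, so z = z₀ + w.
Then -9 − z = -9 − (z₀ + w) = (-9 − z₀) − w = -12 − w.
f(z) = 1/(-12 − w)^2 = (1/(-12)^2) · (1 − w/(-12))^{−2}.
By the binomial series (1−u)^{−2} = Σ_{n≥0} C(n+1, 1) u^n for |u|<1, with u = w/(-12):
  c_n = C(n+1, 1) / (-12)^(n+2).
  c_0 = 1/(-12)^2 = 1/144.
  c_1 = 2/(-12)^3 = -1/864.
  c_2 = 3/(-12)^4 = 1/6912.
The series is valid for |w/d| < 1, i.e. |z − z₀| < |d|.
Radius of convergence: R = |-9 − z₀| = |-12| = 12 (distance from z₀ to the singularity z = -9).

c_0 = 1/144, c_1 = -1/864, c_2 = 1/6912; R = 12.


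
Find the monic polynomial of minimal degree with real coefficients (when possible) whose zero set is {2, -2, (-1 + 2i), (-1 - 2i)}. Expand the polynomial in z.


The polynomial is p(z) = ∏_{α ∈ S} (z − α), where S = {2, -2, (-1 + 2i), (-1 - 2i)}.
Expanding the product yields: p(z) = z^4 + 2·z^3 + z^2 -8·z -20.
Note conjugate pairs combine to real quadratics: (z − (-1+2i))(z − (-1−2i)) = z² + 2z + 5.
The resulting polynomial has degree 4 and real coefficients as required.

p(z) = z^4 + 2·z^3 + z^2 -8·z -20.


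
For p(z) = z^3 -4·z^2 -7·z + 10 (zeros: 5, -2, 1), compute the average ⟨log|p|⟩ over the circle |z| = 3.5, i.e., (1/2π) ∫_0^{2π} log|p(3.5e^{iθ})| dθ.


Zeros: -2, 1, 5; r = 3.5.
Inside |z| < r: -2, 1. Outside (|z| ≥ r): 5.
p(0) = 10, so log|p(0)| = log(10) = 2.3026.
Apply Jensen: I(r) = log|p(0)| + Σ_k log(r/|z_k|), summed over zeros inside |z| < r.
  log(r/|z_k|) for z_k = -2: log(3.5/2) = 0.5596
  log(r/|z_k|) for z_k = 1: log(3.5/1) = 1.2528
  Outside zeros (5) contribute nothing to the Jensen sum.
Sum over inside zeros: 1.8124.
I(r) = log|p(0)| + (inside sum) = 2.3026 + 1.8124 = 4.1150.
Note: since some zeros are outside |z| ≤ r, the simplified n·log(r) form does NOT apply — only the inside zeros contribute.

I(r) ≈ 4.1150.


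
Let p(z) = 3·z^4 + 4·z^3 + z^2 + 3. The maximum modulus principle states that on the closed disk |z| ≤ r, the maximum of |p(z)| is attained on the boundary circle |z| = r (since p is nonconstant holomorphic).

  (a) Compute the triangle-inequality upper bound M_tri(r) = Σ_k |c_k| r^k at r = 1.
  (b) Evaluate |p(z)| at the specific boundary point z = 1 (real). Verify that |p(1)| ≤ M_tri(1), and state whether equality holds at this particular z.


Coefficients: c_0 = 3, c_1 = 0, c_2 = 1, c_3 = 4, c_4 = 3. Radius r = 1.
Part (a). Triangle bound: M_tri(r) = Σ_k |c_k| r^k
  = |3|·1^0 + |0|·1^1 + |1|·1^2 + |4|·1^3 + |3|·1^4
  = 3 + 0 + 1 + 4 + 3 = 11.
This bounds M(r) := max_{|z|=r} |p(z)| from above; equality holds iff all terms c_k z^k can be made to align in phase at a single z on |z|=r.
Part (b). At z = 1 (real, on the circle |z| = r):
  p(1) = (3)·1^0 + (0)·1^1 + (1)·1^2 + (4)·1^3 + (3)·1^4 = 11.
  |p(1)| = 11.
Since all nonzero coefficients share the same sign, |p(1)| = 11 = M_tri(1); the triangle bound is attained at z = 1, so in fact M(r) = 11.

M_tri(1) = 11; |p(1)| = 11; equality at z=1: yes.


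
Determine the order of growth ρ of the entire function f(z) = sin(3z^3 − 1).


Write sin(w) = (e^{iw} ± e^{−iw})/(2 or 2i), so |sin(w)| ≤ e^{|w|}. With w = 3z^3 − 1, |w| ≤ 3r^3 + 1 on |z|=r, giving M(r) ≤ e^{3r^3 + 1} and ρ ≤ 3. For the lower bound, choose z on |z|=r with 3z^3 purely imaginary of modulus 3r^3; then |sin(3z^3 − 1)| grows like e^{3r^3}/2, so ρ ≥ 3. Hence ρ = 3.
Therefore ρ = 3.

Order ρ = 3.


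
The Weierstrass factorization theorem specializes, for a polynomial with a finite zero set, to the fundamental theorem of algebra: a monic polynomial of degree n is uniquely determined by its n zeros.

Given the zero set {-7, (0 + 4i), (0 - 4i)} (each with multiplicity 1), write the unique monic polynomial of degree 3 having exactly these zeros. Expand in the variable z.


The polynomial is p(z) = ∏_{α ∈ S} (z − α), where S = {-7, (0 + 4i), (0 - 4i)}.
Expanding the product yields: p(z) = z^3 + 7·z^2 + 16·z + 112.
Note conjugate pairs combine to real quadratics: (z − (0+4i))(z − (0−4i)) = z² + 16.
The resulting polynomial has degree 3 and real coefficients as required.

p(z) = z^3 + 7·z^2 + 16·z + 112.
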